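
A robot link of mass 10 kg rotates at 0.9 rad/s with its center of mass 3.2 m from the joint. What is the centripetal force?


F = m * omega^2 * r
= 10 * 0.9^2 * 3.2
= 10 * 0.81 * 3.2
= 25.92 N


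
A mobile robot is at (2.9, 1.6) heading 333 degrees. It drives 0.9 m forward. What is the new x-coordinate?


x_new = x0 + d*cos(theta)
= 2.9 + 0.9*cos(333)
= 2.9 + 0.8019
= 3.7019


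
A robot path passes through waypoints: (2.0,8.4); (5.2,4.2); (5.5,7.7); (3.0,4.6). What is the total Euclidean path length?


Segment lengths:
  seg1 = sqrt((3.2)^2 + (-4.2)^2) = 5.2802
  seg2 = sqrt((0.3)^2 + (3.5)^2) = 3.5128
  seg3 = sqrt((-2.5)^2 + (-3.1)^2) = 3.9825
Total = 12.7754


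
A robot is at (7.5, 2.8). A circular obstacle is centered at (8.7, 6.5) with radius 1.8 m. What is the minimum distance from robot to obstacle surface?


center_dist = sqrt((7.5-8.7)^2 + (2.8-6.5)^2)
= sqrt(1.44 + 13.69)
= 3.8897
min_dist = center_dist - radius = 3.8897 - 1.8 = 2.0897 m


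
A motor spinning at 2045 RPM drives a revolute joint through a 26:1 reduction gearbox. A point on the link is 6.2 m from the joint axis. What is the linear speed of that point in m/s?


omega_motor = 2045 * 2*pi/60 = 214.1519 rad/s
omega_joint = omega_motor / 26 = 8.2366 rad/s
v = omega_joint * r = 8.2366 * 6.2
= 51.067 m/s


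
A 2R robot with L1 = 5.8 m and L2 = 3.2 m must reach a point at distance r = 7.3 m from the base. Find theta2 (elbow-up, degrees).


cos(theta2) = (r^2 - L1^2 - L2^2) / (2*L1*L2)
cos(theta2) = (53.29 - 33.64 - 10.24) / 37.12
cos(theta2) = 0.253502
theta2 = 75.3152 degrees


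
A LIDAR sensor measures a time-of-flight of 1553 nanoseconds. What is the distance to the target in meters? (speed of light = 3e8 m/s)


tof = 1553 ns = 1.553e-06 s
dist = c * tof / 2
= 3e8 * 1.553e-06 / 2
= 232.95 m


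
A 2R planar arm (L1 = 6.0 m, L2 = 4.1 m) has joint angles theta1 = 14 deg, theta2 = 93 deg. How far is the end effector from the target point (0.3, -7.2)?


End effector via forward kinematics:
x = L1*cos(t1) + L2*cos(t1+t2) = 4.6231
y = L1*sin(t1) + L2*sin(t1+t2) = 5.3724
Distance to target:
d = sqrt((0.3 - 4.6231)^2 + (-7.2 - 5.3724)^2)
= sqrt(18.6888 + 158.0648)
= 13.2949 m


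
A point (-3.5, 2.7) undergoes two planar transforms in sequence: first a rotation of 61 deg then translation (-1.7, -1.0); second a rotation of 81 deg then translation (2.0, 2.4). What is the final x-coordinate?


After transform 1:
x1 = cos(61)*-3.5 - sin(61)*2.7 + -1.7 = -5.7583
y1 = sin(61)*-3.5 + cos(61)*2.7 + -1.0 = -2.7522
After transform 2:
x2 = cos(81)*-5.7583 - sin(81)*-2.7522 + 2.0
= 3.8175


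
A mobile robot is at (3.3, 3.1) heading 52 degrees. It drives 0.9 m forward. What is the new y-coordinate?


y_new = y0 + d*sin(theta)
= 3.1 + 0.9*sin(52)
= 3.1 + 0.7092
= 3.8092


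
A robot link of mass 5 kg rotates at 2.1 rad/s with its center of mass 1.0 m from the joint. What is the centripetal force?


F = m * omega^2 * r
= 5 * 2.1^2 * 1.0
= 5 * 4.41 * 1.0
= 22.05 N


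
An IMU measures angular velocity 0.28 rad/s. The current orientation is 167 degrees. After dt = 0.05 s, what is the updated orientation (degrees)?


delta_theta = w * dt = 0.28 * 0.05 = 0.014 rad
= 0.8021 deg
theta_new = 167 + 0.8021 = 167.8021 deg


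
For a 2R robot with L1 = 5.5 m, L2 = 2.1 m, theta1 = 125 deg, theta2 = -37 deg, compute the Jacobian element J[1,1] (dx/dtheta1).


J[1,1] = -L1*sin(t1) - L2*sin(t1+t2)
= -5.5*sin(125) - 2.1*sin(88)
= -6.6041


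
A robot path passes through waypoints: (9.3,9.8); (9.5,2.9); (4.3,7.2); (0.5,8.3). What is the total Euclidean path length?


Segment lengths:
  seg1 = sqrt((0.2)^2 + (-6.9)^2) = 6.9029
  seg2 = sqrt((-5.2)^2 + (4.3)^2) = 6.7476
  seg3 = sqrt((-3.8)^2 + (1.1)^2) = 3.956
Total = 17.6065


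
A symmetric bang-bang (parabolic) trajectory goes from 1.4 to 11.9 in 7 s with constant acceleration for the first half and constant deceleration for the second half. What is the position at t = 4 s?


Symmetric rest-to-rest: each phase covers (pf-p0)/2 in time T/2. 0.5*a*(T/2)^2 = (pf-p0)/2 => a = 4*(pf-p0)/T^2
a = 4*(11.9-1.4)/7^2 = 0.8571
t = 4 is in the deceleration phase (t > T/2).
p = pf - 0.5*a*(T-t)^2 = 11.9 - 0.5*0.8571*3^2
= 8.0429


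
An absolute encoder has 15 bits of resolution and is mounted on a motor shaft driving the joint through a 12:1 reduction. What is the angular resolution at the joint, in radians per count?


counts = 2^15 = 32768
effective counts at joint = 32768 * 12 = 393216
resolution = 2*pi / 393216
= 1.5979e-05 rad/count


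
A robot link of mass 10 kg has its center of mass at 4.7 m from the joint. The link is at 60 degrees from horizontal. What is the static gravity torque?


tau = m*g*L*cos(angle)
= 10 * 9.81 * 4.7 * cos(60 deg)
= 10 * 9.81 * 4.7 * 0.5
= 230.535 Nm


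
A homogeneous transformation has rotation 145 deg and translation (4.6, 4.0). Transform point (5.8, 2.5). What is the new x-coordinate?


x' = cos(theta)*px - sin(theta)*py + tx
= -0.8192*5.8 - 0.5736*2.5 + 4.6
= -1.585


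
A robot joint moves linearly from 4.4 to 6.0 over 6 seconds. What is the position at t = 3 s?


s = t/T = 3/6 = 0.5
p(t) = p0 + (pf-p0)*s
= 4.4 + (6.0 - 4.4) * 0.5
= 5.2


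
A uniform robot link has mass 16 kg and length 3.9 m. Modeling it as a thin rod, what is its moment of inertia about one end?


I = (1/3) * m * L^2
= (1/3) * 16 * 3.9^2
= 0.333333 * 16 * 15.21
= 81.12 kg*m^2


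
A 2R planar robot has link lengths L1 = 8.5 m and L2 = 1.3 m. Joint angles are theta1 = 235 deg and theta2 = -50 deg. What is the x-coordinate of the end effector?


Convert angles to radians: theta1 = 4.1015, theta2 = -0.8727
x = L1*cos(theta1) + L2*cos(theta1+theta2)
x = -4.8754 + -1.2951
x = -6.1705


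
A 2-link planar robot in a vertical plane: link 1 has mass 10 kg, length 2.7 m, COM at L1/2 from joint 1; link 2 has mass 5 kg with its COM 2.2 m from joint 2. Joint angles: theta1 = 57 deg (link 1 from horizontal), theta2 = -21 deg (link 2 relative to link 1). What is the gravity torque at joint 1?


Horizontal distance from joint 1 to link-1 COM:
  x_c1 = (L1/2)*cos(t1) = 1.35 * 0.5446 = 0.7353 m
Horizontal distance from joint 1 to link-2 COM:
  x_c2 = L1*cos(t1) + Lc2*cos(t1+t2)
       = 2.7*0.5446 + 2.2*0.809 = 3.2504 m
tau1 = m1*g*x_c1 + m2*g*x_c2
     = 10*9.81*0.7353 + 5*9.81*3.2504
     = 72.1293 + 159.4303
     = 231.5596 Nm


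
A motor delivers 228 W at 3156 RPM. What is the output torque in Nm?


omega = 3156 * 2*pi/60 = 330.4955 rad/s
tau = P / omega = 228 / 330.4955
= 0.6899 Nm


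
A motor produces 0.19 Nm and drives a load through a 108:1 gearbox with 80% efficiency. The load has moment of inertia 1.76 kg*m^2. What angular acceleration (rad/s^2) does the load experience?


tau_out = tau_motor * N * eta
= 0.19 * 108 * 0.8 = 16.416 Nm
alpha = tau_out / I = 16.416 / 1.76
= 9.3273 rad/s^2


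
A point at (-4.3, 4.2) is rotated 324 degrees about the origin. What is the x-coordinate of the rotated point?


x' = x*cos(theta) - y*sin(theta)
cos(324 deg) = 0.809, sin(324 deg) = -0.5878
x' = -4.3 * 0.809 - 4.2 * -0.5878
= -3.4788 - -2.4687
= -1.0101


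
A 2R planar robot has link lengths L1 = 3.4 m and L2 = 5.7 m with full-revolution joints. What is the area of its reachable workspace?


r_max = L1 + L2 = 9.1 m
r_min = |L1 - L2| = 2.3 m
Area = pi*(r_max^2 - r_min^2)
= pi*(82.81 - 5.29)
= pi * 77.52
= 243.5363 m^2


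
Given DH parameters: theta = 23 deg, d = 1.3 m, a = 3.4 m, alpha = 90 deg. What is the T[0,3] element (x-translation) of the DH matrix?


T[0,3] = a * cos(theta)
= 3.4 * cos(23 deg)
= 3.4 * 0.9205
= 3.1297


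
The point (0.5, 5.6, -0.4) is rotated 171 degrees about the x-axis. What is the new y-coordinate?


Rotation about x-axis: y' = y*cos(theta) - z*sin(theta)
= 5.6 * -0.9877 - -0.4 * 0.1564
= -5.4685


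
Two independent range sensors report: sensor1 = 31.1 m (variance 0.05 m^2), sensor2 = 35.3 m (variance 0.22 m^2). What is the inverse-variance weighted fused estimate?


w1 = (1/var1) / (1/var1 + 1/var2)
   = 20.0 / (20.0 + 4.5455) = 0.8148
w2 = 1 - w1 = 0.1852
fused = w1*s1 + w2*s2 = 25.3407 + 6.537
= 31.8778 m


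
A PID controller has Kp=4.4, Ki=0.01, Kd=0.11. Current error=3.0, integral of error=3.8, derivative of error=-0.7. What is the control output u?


u = Kp*e + Ki*int(e) + Kd*de/dt
= 4.4*3.0 + 0.01*3.8 + 0.11*(-0.7)
= 13.2 + 0.038 + -0.077
= 13.161


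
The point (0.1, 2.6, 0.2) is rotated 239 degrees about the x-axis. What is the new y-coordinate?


Rotation about x-axis: y' = y*cos(theta) - z*sin(theta)
= 2.6 * -0.515 - 0.2 * -0.8572
= -1.1677


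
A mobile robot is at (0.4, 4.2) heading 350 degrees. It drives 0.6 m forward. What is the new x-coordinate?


x_new = x0 + d*cos(theta)
= 0.4 + 0.6*cos(350)
= 0.4 + 0.5909
= 0.9909


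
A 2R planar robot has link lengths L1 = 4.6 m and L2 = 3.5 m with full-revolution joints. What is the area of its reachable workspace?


r_max = L1 + L2 = 8.1 m
r_min = |L1 - L2| = 1.1 m
Area = pi*(r_max^2 - r_min^2)
= pi*(65.61 - 1.21)
= pi * 64.4
= 202.3186 m^2


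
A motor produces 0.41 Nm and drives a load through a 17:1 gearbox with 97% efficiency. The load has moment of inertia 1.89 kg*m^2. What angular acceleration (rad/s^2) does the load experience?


tau_out = tau_motor * N * eta
= 0.41 * 17 * 0.97 = 6.7609 Nm
alpha = tau_out / I = 6.7609 / 1.89
= 3.5772 rad/s^2


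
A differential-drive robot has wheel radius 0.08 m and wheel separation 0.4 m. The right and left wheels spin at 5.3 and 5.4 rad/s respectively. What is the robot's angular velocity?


vR = r*wR = 0.08*5.3 = 0.424 m/s
vL = r*wL = 0.08*5.4 = 0.432 m/s
v = (vR+vL)/2 = 0.428 m/s
omega = (vR-vL)/L = -0.02 rad/s
angular velocity = -0.02 rad/s


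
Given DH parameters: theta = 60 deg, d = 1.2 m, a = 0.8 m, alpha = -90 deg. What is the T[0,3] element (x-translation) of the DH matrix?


T[0,3] = a * cos(theta)
= 0.8 * cos(60 deg)
= 0.8 * 0.5
= 0.4


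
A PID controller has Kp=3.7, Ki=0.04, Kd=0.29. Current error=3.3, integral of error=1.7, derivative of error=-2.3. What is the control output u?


u = Kp*e + Ki*int(e) + Kd*de/dt
= 3.7*3.3 + 0.04*1.7 + 0.29*(-2.3)
= 12.21 + 0.068 + -0.667
= 11.611


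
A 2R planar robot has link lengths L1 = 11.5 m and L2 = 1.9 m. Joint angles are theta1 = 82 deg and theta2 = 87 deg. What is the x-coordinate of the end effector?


Convert angles to radians: theta1 = 1.4312, theta2 = 1.5184
x = L1*cos(theta1) + L2*cos(theta1+theta2)
x = 1.6005 + -1.8651
x = -0.2646


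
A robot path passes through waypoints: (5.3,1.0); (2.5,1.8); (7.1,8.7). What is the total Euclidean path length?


Segment lengths:
  seg1 = sqrt((-2.8)^2 + (0.8)^2) = 2.912
  seg2 = sqrt((4.6)^2 + (6.9)^2) = 8.2928
Total = 11.2048


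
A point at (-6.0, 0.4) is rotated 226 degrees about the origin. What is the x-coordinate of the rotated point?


x' = x*cos(theta) - y*sin(theta)
cos(226 deg) = -0.6947, sin(226 deg) = -0.7193
x' = -6.0 * -0.6947 - 0.4 * -0.7193
= 4.168 - -0.2877
= 4.4557


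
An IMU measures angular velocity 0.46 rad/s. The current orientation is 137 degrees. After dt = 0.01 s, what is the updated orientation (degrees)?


delta_theta = w * dt = 0.46 * 0.01 = 0.0046 rad
= 0.2636 deg
theta_new = 137 + 0.2636 = 137.2636 deg


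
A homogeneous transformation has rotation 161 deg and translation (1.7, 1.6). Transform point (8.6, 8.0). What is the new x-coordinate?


x' = cos(theta)*px - sin(theta)*py + tx
= -0.9455*8.6 - 0.3256*8.0 + 1.7
= -9.036


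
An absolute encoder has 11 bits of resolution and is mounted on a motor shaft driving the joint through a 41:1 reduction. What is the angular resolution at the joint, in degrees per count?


counts = 2^11 = 2048
effective counts at joint = 2048 * 41 = 83968
resolution = 360 / 83968
= 0.0043 deg/count


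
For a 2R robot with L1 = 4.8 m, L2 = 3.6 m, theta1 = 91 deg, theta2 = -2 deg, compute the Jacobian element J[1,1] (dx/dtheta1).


J[1,1] = -L1*sin(t1) - L2*sin(t1+t2)
= -4.8*sin(91) - 3.6*sin(89)
= -8.3987


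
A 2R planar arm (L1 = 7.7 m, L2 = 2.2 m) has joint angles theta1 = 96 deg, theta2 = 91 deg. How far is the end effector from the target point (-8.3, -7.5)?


End effector via forward kinematics:
x = L1*cos(t1) + L2*cos(t1+t2) = -2.9885
y = L1*sin(t1) + L2*sin(t1+t2) = 7.3897
Distance to target:
d = sqrt((-8.3 - -2.9885)^2 + (-7.5 - 7.3897)^2)
= sqrt(28.2123 + 221.7033)
= 15.8087 m


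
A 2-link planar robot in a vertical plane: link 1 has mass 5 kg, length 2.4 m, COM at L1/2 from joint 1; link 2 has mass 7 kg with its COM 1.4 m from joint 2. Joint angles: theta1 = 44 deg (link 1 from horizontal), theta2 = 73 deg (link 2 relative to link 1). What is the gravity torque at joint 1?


Horizontal distance from joint 1 to link-1 COM:
  x_c1 = (L1/2)*cos(t1) = 1.2 * 0.7193 = 0.8632 m
Horizontal distance from joint 1 to link-2 COM:
  x_c2 = L1*cos(t1) + Lc2*cos(t1+t2)
       = 2.4*0.7193 + 1.4*-0.454 = 1.0908 m
tau1 = m1*g*x_c1 + m2*g*x_c2
     = 5*9.81*0.8632 + 7*9.81*1.0908
     = 42.3403 + 74.9072
     = 117.2476 Nm


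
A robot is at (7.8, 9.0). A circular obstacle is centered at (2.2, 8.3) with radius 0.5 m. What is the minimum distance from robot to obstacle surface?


center_dist = sqrt((7.8-2.2)^2 + (9.0-8.3)^2)
= sqrt(31.36 + 0.49)
= 5.6436
min_dist = center_dist - radius = 5.6436 - 0.5 = 5.1436 m


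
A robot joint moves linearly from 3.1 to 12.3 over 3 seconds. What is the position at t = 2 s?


s = t/T = 2/3 = 0.6667
p(t) = p0 + (pf-p0)*s
= 3.1 + (12.3 - 3.1) * 0.6667
= 9.2333


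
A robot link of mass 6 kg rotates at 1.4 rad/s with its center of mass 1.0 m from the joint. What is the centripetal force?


F = m * omega^2 * r
= 6 * 1.4^2 * 1.0
= 6 * 1.96 * 1.0
= 11.76 N


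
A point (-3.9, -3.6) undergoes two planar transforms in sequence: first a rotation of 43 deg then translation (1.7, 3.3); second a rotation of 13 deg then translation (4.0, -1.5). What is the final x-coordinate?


After transform 1:
x1 = cos(43)*-3.9 - sin(43)*-3.6 + 1.7 = 1.3029
y1 = sin(43)*-3.9 + cos(43)*-3.6 + 3.3 = -1.9927
After transform 2:
x2 = cos(13)*1.3029 - sin(13)*-1.9927 + 4.0
= 5.7178


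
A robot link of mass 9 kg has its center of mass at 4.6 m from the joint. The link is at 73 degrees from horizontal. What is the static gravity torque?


tau = m*g*L*cos(angle)
= 9 * 9.81 * 4.6 * cos(73 deg)
= 9 * 9.81 * 4.6 * 0.2924
= 118.7421 Nm


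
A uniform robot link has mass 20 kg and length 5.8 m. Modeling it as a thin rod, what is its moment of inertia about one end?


I = (1/3) * m * L^2
= (1/3) * 20 * 5.8^2
= 0.333333 * 20 * 33.64
= 224.2667 kg*m^2


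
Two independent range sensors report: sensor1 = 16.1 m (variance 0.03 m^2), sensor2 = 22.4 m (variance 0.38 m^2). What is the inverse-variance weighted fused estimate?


w1 = (1/var1) / (1/var1 + 1/var2)
   = 33.3333 / (33.3333 + 2.6316) = 0.9268
w2 = 1 - w1 = 0.0732
fused = w1*s1 + w2*s2 = 14.922 + 1.639
= 16.561 m


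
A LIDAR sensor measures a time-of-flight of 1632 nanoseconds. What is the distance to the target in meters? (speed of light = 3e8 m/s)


tof = 1632 ns = 1.632e-06 s
dist = c * tof / 2
= 3e8 * 1.632e-06 / 2
= 244.8 m


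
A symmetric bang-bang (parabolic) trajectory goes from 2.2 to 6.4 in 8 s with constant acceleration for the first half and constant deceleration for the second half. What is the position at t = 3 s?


Symmetric rest-to-rest: each phase covers (pf-p0)/2 in time T/2. 0.5*a*(T/2)^2 = (pf-p0)/2 => a = 4*(pf-p0)/T^2
a = 4*(6.4-2.2)/8^2 = 0.2625
t = 3 is in the acceleration phase (t <= T/2).
p = p0 + 0.5*a*t^2 = 2.2 + 0.5*0.2625*3^2
= 3.3813


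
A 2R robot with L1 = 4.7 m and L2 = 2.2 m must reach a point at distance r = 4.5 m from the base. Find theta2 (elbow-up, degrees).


cos(theta2) = (r^2 - L1^2 - L2^2) / (2*L1*L2)
cos(theta2) = (20.25 - 22.09 - 4.84) / 20.68
cos(theta2) = -0.323017
theta2 = 108.8455 degrees


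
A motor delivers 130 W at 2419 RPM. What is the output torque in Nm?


omega = 2419 * 2*pi/60 = 253.3171 rad/s
tau = P / omega = 130 / 253.3171
= 0.5132 Nm


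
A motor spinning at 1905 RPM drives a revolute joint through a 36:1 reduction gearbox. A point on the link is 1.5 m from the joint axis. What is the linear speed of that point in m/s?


omega_motor = 1905 * 2*pi/60 = 199.4911 rad/s
omega_joint = omega_motor / 36 = 5.5414 rad/s
v = omega_joint * r = 5.5414 * 1.5
= 8.3121 m/s


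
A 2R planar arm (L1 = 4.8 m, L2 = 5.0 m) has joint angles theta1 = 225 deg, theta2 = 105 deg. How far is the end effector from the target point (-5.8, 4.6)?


End effector via forward kinematics:
x = L1*cos(t1) + L2*cos(t1+t2) = 0.936
y = L1*sin(t1) + L2*sin(t1+t2) = -5.8941
Distance to target:
d = sqrt((-5.8 - 0.936)^2 + (4.6 - -5.8941)^2)
= sqrt(45.3739 + 110.1264)
= 12.47 m


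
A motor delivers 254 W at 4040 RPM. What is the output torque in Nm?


omega = 4040 * 2*pi/60 = 423.0678 rad/s
tau = P / omega = 254 / 423.0678
= 0.6004 Nm


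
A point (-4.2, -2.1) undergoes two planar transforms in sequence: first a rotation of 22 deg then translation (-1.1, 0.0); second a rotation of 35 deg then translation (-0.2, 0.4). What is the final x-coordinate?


After transform 1:
x1 = cos(22)*-4.2 - sin(22)*-2.1 + -1.1 = -4.2075
y1 = sin(22)*-4.2 + cos(22)*-2.1 + 0.0 = -3.5204
After transform 2:
x2 = cos(35)*-4.2075 - sin(35)*-3.5204 + -0.2
= -1.6273


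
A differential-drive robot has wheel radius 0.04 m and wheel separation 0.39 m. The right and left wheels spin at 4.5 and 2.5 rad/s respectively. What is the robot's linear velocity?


vR = r*wR = 0.04*4.5 = 0.18 m/s
vL = r*wL = 0.04*2.5 = 0.1 m/s
v = (vR+vL)/2 = 0.14 m/s
omega = (vR-vL)/L = 0.2051 rad/s
linear velocity = 0.14 m/s


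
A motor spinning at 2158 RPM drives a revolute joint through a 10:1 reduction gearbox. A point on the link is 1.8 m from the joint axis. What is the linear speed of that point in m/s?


omega_motor = 2158 * 2*pi/60 = 225.9852 rad/s
omega_joint = omega_motor / 10 = 22.5985 rad/s
v = omega_joint * r = 22.5985 * 1.8
= 40.6773 m/s


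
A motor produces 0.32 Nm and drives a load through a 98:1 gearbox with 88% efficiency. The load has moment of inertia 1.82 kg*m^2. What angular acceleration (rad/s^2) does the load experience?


tau_out = tau_motor * N * eta
= 0.32 * 98 * 0.88 = 27.5968 Nm
alpha = tau_out / I = 27.5968 / 1.82
= 15.1631 rad/s^2


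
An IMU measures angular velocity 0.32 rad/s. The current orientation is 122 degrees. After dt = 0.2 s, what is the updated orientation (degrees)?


delta_theta = w * dt = 0.32 * 0.2 = 0.064 rad
= 3.6669 deg
theta_new = 122 + 3.6669 = 125.6669 deg


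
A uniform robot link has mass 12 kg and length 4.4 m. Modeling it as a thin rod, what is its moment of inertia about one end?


I = (1/3) * m * L^2
= (1/3) * 12 * 4.4^2
= 0.333333 * 12 * 19.36
= 77.44 kg*m^2


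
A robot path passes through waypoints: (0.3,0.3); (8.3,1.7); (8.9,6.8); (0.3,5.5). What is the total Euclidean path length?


Segment lengths:
  seg1 = sqrt((8.0)^2 + (1.4)^2) = 8.1216
  seg2 = sqrt((0.6)^2 + (5.1)^2) = 5.1352
  seg3 = sqrt((-8.6)^2 + (-1.3)^2) = 8.6977
Total = 21.9544


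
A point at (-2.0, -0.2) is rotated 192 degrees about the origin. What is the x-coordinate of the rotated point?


x' = x*cos(theta) - y*sin(theta)
cos(192 deg) = -0.9781, sin(192 deg) = -0.2079
x' = -2.0 * -0.9781 - -0.2 * -0.2079
= 1.9563 - 0.0416
= 1.9147


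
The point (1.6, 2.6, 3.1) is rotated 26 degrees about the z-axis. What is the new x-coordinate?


Rotation about z-axis: x' = x*cos(theta) - y*sin(theta)
= 1.6 * 0.8988 - 2.6 * 0.4384
= 0.2983


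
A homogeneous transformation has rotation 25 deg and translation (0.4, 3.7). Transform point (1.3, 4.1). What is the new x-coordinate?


x' = cos(theta)*px - sin(theta)*py + tx
= 0.9063*1.3 - 0.4226*4.1 + 0.4
= -0.1545


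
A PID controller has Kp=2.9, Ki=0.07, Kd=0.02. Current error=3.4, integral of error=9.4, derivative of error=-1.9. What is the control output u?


u = Kp*e + Ki*int(e) + Kd*de/dt
= 2.9*3.4 + 0.07*9.4 + 0.02*(-1.9)
= 9.86 + 0.658 + -0.038
= 10.48


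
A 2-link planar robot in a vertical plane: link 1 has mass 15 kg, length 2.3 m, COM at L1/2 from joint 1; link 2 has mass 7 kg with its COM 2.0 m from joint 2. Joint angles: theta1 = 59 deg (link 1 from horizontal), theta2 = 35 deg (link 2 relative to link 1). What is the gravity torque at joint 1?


Horizontal distance from joint 1 to link-1 COM:
  x_c1 = (L1/2)*cos(t1) = 1.15 * 0.515 = 0.5923 m
Horizontal distance from joint 1 to link-2 COM:
  x_c2 = L1*cos(t1) + Lc2*cos(t1+t2)
       = 2.3*0.515 + 2.0*-0.0698 = 1.0451 m
tau1 = m1*g*x_c1 + m2*g*x_c2
     = 15*9.81*0.5923 + 7*9.81*1.0451
     = 87.156 + 71.7653
     = 158.9213 Nm


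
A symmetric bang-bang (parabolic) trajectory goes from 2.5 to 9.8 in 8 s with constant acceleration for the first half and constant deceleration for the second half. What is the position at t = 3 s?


Symmetric rest-to-rest: each phase covers (pf-p0)/2 in time T/2. 0.5*a*(T/2)^2 = (pf-p0)/2 => a = 4*(pf-p0)/T^2
a = 4*(9.8-2.5)/8^2 = 0.4563
t = 3 is in the acceleration phase (t <= T/2).
p = p0 + 0.5*a*t^2 = 2.5 + 0.5*0.4563*3^2
= 4.5531


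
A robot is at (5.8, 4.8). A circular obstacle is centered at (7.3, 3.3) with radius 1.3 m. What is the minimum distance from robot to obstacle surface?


center_dist = sqrt((5.8-7.3)^2 + (4.8-3.3)^2)
= sqrt(2.25 + 2.25)
= 2.1213
min_dist = center_dist - radius = 2.1213 - 1.3 = 0.8213 m


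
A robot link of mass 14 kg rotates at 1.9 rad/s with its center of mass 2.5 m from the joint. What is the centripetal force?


F = m * omega^2 * r
= 14 * 1.9^2 * 2.5
= 14 * 3.61 * 2.5
= 126.35 N


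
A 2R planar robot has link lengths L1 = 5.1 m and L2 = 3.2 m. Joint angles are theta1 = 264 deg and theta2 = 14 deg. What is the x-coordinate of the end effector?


Convert angles to radians: theta1 = 4.6077, theta2 = 0.2443
x = L1*cos(theta1) + L2*cos(theta1+theta2)
x = -0.5331 + 0.4454
x = -0.0877


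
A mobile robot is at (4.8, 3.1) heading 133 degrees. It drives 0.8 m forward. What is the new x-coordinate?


x_new = x0 + d*cos(theta)
= 4.8 + 0.8*cos(133)
= 4.8 + -0.5456
= 4.2544


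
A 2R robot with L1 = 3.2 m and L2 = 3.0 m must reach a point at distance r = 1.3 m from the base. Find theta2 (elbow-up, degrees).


cos(theta2) = (r^2 - L1^2 - L2^2) / (2*L1*L2)
cos(theta2) = (1.69 - 10.24 - 9.0) / 19.2
cos(theta2) = -0.914063
theta2 = 156.0729 degrees


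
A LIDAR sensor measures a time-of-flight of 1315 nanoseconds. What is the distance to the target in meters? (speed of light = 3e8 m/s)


tof = 1315 ns = 1.315e-06 s
dist = c * tof / 2
= 3e8 * 1.315e-06 / 2
= 197.25 m


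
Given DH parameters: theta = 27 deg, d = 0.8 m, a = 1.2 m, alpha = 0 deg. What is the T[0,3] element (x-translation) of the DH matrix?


T[0,3] = a * cos(theta)
= 1.2 * cos(27 deg)
= 1.2 * 0.891
= 1.0692


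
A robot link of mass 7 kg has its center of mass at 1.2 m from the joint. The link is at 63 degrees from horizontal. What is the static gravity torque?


tau = m*g*L*cos(angle)
= 7 * 9.81 * 1.2 * cos(63 deg)
= 7 * 9.81 * 1.2 * 0.454
= 37.4106 Nm


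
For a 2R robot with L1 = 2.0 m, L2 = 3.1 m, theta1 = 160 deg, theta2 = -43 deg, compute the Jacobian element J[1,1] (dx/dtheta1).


J[1,1] = -L1*sin(t1) - L2*sin(t1+t2)
= -2.0*sin(160) - 3.1*sin(117)
= -3.4462


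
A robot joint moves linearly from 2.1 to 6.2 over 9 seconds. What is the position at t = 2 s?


s = t/T = 2/9 = 0.2222
p(t) = p0 + (pf-p0)*s
= 2.1 + (6.2 - 2.1) * 0.2222
= 3.0111


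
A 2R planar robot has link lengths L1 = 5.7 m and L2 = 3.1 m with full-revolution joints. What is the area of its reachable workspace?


r_max = L1 + L2 = 8.8 m
r_min = |L1 - L2| = 2.6 m
Area = pi*(r_max^2 - r_min^2)
= pi*(77.44 - 6.76)
= pi * 70.68
= 222.0478 m^2


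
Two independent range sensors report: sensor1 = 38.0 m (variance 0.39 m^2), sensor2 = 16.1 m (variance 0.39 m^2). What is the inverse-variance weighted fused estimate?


w1 = (1/var1) / (1/var1 + 1/var2)
   = 2.5641 / (2.5641 + 2.5641) = 0.5
w2 = 1 - w1 = 0.5
fused = w1*s1 + w2*s2 = 19.0 + 8.05
= 27.05 m


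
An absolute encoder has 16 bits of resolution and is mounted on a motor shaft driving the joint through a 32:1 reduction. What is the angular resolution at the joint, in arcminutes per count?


counts = 2^16 = 65536
effective counts at joint = 65536 * 32 = 2097152
resolution = 360*60 / 2097152
= 0.0103 arcmin/count


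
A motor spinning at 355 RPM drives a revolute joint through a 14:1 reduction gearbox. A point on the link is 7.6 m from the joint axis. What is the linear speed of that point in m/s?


omega_motor = 355 * 2*pi/60 = 37.1755 rad/s
omega_joint = omega_motor / 14 = 2.6554 rad/s
v = omega_joint * r = 2.6554 * 7.6
= 20.181 m/s


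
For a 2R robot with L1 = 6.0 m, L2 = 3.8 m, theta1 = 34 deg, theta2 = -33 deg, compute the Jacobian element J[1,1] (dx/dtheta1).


J[1,1] = -L1*sin(t1) - L2*sin(t1+t2)
= -6.0*sin(34) - 3.8*sin(1)
= -3.4215


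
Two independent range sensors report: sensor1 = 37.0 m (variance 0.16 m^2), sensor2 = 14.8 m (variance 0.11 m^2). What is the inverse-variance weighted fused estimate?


w1 = (1/var1) / (1/var1 + 1/var2)
   = 6.25 / (6.25 + 9.0909) = 0.4074
w2 = 1 - w1 = 0.5926
fused = w1*s1 + w2*s2 = 15.0741 + 8.7704
= 23.8444 m


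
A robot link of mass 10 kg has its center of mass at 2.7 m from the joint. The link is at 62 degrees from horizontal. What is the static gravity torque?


tau = m*g*L*cos(angle)
= 10 * 9.81 * 2.7 * cos(62 deg)
= 10 * 9.81 * 2.7 * 0.4695
= 124.3489 Nm


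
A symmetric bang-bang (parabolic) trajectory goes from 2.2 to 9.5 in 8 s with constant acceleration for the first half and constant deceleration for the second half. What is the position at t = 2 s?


Symmetric rest-to-rest: each phase covers (pf-p0)/2 in time T/2. 0.5*a*(T/2)^2 = (pf-p0)/2 => a = 4*(pf-p0)/T^2
a = 4*(9.5-2.2)/8^2 = 0.4562
t = 2 is in the acceleration phase (t <= T/2).
p = p0 + 0.5*a*t^2 = 2.2 + 0.5*0.4562*2^2
= 3.1125


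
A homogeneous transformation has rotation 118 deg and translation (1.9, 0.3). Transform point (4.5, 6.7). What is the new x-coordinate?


x' = cos(theta)*px - sin(theta)*py + tx
= -0.4695*4.5 - 0.8829*6.7 + 1.9
= -6.1284


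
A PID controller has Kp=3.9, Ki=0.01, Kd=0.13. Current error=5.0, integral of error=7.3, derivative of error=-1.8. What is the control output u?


u = Kp*e + Ki*int(e) + Kd*de/dt
= 3.9*5.0 + 0.01*7.3 + 0.13*(-1.8)
= 19.5 + 0.073 + -0.234
= 19.339


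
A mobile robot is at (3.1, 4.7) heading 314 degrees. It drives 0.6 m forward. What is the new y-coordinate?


y_new = y0 + d*sin(theta)
= 4.7 + 0.6*sin(314)
= 4.7 + -0.4316
= 4.2684


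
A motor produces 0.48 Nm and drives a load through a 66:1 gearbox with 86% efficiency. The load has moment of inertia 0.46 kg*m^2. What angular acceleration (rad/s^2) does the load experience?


tau_out = tau_motor * N * eta
= 0.48 * 66 * 0.86 = 27.2448 Nm
alpha = tau_out / I = 27.2448 / 0.46
= 59.2278 rad/s^2


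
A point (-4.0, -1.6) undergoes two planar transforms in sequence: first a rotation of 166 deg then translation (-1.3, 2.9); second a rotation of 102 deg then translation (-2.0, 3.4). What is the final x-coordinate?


After transform 1:
x1 = cos(166)*-4.0 - sin(166)*-1.6 + -1.3 = 2.9683
y1 = sin(166)*-4.0 + cos(166)*-1.6 + 2.9 = 3.4848
After transform 2:
x2 = cos(102)*2.9683 - sin(102)*3.4848 + -2.0
= -6.0258


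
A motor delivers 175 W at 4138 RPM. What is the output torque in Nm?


omega = 4138 * 2*pi/60 = 433.3303 rad/s
tau = P / omega = 175 / 433.3303
= 0.4038 Nm


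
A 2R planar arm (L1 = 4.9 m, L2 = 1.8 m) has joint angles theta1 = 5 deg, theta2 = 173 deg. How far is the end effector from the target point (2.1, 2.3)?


End effector via forward kinematics:
x = L1*cos(t1) + L2*cos(t1+t2) = 3.0825
y = L1*sin(t1) + L2*sin(t1+t2) = 0.4899
Distance to target:
d = sqrt((2.1 - 3.0825)^2 + (2.3 - 0.4899)^2)
= sqrt(0.9652 + 3.2765)
= 2.0595 m


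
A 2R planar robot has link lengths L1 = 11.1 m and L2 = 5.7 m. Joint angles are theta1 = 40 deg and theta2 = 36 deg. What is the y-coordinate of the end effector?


Convert angles to radians: theta1 = 0.6981, theta2 = 0.6283
y = L1*sin(theta1) + L2*sin(theta1+theta2)
y = 7.1349 + 5.5307
y = 12.6656


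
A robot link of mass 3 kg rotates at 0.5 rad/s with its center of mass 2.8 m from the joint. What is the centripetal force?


F = m * omega^2 * r
= 3 * 0.5^2 * 2.8
= 3 * 0.25 * 2.8
= 2.1 N


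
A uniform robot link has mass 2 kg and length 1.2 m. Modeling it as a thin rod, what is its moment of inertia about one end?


I = (1/3) * m * L^2
= (1/3) * 2 * 1.2^2
= 0.333333 * 2 * 1.44
= 0.96 kg*m^2


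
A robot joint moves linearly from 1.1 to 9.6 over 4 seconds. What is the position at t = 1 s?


s = t/T = 1/4 = 0.25
p(t) = p0 + (pf-p0)*s
= 1.1 + (9.6 - 1.1) * 0.25
= 3.225


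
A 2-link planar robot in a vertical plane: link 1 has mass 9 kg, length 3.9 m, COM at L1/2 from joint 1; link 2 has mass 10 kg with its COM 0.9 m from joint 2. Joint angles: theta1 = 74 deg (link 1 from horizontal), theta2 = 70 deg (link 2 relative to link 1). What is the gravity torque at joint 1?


Horizontal distance from joint 1 to link-1 COM:
  x_c1 = (L1/2)*cos(t1) = 1.95 * 0.2756 = 0.5375 m
Horizontal distance from joint 1 to link-2 COM:
  x_c2 = L1*cos(t1) + Lc2*cos(t1+t2)
       = 3.9*0.2756 + 0.9*-0.809 = 0.3469 m
tau1 = m1*g*x_c1 + m2*g*x_c2
     = 9*9.81*0.5375 + 10*9.81*0.3469
     = 47.4552 + 34.028
     = 81.4832 Nm


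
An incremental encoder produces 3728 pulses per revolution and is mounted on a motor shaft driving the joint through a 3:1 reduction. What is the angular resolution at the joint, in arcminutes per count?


counts per rev = 3728
effective counts at joint = 3728 * 3 = 11184
resolution = 360*60 / 11184
= 1.9313 arcmin/count


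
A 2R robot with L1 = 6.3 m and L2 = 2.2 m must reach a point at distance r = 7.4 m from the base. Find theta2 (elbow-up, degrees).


cos(theta2) = (r^2 - L1^2 - L2^2) / (2*L1*L2)
cos(theta2) = (54.76 - 39.69 - 4.84) / 27.72
cos(theta2) = 0.369048
theta2 = 68.3431 degrees


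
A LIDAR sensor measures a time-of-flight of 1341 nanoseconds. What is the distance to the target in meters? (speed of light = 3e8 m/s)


tof = 1341 ns = 1.341e-06 s
dist = c * tof / 2
= 3e8 * 1.341e-06 / 2
= 201.15 m


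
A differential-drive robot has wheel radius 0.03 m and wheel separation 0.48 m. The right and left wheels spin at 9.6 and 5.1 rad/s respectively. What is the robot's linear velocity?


vR = r*wR = 0.03*9.6 = 0.288 m/s
vL = r*wL = 0.03*5.1 = 0.153 m/s
v = (vR+vL)/2 = 0.2205 m/s
omega = (vR-vL)/L = 0.2812 rad/s
linear velocity = 0.2205 m/s


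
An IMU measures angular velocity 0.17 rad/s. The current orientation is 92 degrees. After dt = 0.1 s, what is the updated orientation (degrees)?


delta_theta = w * dt = 0.17 * 0.1 = 0.017 rad
= 0.974 deg
theta_new = 92 + 0.974 = 92.974 deg


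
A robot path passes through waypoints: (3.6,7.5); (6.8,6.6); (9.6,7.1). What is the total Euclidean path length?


Segment lengths:
  seg1 = sqrt((3.2)^2 + (-0.9)^2) = 3.3242
  seg2 = sqrt((2.8)^2 + (0.5)^2) = 2.8443
Total = 6.1684


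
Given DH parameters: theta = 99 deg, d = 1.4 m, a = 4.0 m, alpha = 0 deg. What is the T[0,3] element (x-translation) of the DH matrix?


T[0,3] = a * cos(theta)
= 4.0 * cos(99 deg)
= 4.0 * -0.1564
= -0.6257


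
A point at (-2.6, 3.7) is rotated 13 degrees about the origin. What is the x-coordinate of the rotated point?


x' = x*cos(theta) - y*sin(theta)
cos(13 deg) = 0.9744, sin(13 deg) = 0.225
x' = -2.6 * 0.9744 - 3.7 * 0.225
= -2.5334 - 0.8323
= -3.3657


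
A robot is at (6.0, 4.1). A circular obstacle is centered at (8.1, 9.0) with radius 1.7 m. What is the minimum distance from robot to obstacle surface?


center_dist = sqrt((6.0-8.1)^2 + (4.1-9.0)^2)
= sqrt(4.41 + 24.01)
= 5.331
min_dist = center_dist - radius = 5.331 - 1.7 = 3.631 m


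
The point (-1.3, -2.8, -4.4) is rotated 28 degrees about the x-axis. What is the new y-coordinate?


Rotation about x-axis: y' = y*cos(theta) - z*sin(theta)
= -2.8 * 0.8829 - -4.4 * 0.4695
= -0.4066


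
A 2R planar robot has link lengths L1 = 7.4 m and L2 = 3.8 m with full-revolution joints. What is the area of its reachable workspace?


r_max = L1 + L2 = 11.2 m
r_min = |L1 - L2| = 3.6 m
Area = pi*(r_max^2 - r_min^2)
= pi*(125.44 - 12.96)
= pi * 112.48
= 353.3663 m^2


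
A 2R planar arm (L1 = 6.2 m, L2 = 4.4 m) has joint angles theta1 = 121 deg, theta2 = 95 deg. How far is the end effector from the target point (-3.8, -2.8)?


End effector via forward kinematics:
x = L1*cos(t1) + L2*cos(t1+t2) = -6.7529
y = L1*sin(t1) + L2*sin(t1+t2) = 2.7282
Distance to target:
d = sqrt((-3.8 - -6.7529)^2 + (-2.8 - 2.7282)^2)
= sqrt(8.7197 + 30.5608)
= 6.2674 m


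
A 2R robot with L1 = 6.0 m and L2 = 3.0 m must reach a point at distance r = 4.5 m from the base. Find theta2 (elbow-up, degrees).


cos(theta2) = (r^2 - L1^2 - L2^2) / (2*L1*L2)
cos(theta2) = (20.25 - 36.0 - 9.0) / 36.0
cos(theta2) = -0.6875
theta2 = 133.4325 degrees


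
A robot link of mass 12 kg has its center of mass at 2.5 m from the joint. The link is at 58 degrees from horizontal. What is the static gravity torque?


tau = m*g*L*cos(angle)
= 12 * 9.81 * 2.5 * cos(58 deg)
= 12 * 9.81 * 2.5 * 0.5299
= 155.9552 Nm


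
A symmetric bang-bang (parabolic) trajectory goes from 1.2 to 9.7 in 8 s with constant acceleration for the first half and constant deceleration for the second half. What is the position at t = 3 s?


Symmetric rest-to-rest: each phase covers (pf-p0)/2 in time T/2. 0.5*a*(T/2)^2 = (pf-p0)/2 => a = 4*(pf-p0)/T^2
a = 4*(9.7-1.2)/8^2 = 0.5312
t = 3 is in the acceleration phase (t <= T/2).
p = p0 + 0.5*a*t^2 = 1.2 + 0.5*0.5312*3^2
= 3.5906


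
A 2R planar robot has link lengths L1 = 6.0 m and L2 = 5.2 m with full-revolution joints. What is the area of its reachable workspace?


r_max = L1 + L2 = 11.2 m
r_min = |L1 - L2| = 0.8 m
Area = pi*(r_max^2 - r_min^2)
= pi*(125.44 - 0.64)
= pi * 124.8
= 392.0708 m^2


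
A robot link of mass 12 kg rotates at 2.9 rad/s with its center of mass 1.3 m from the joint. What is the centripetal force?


F = m * omega^2 * r
= 12 * 2.9^2 * 1.3
= 12 * 8.41 * 1.3
= 131.196 N


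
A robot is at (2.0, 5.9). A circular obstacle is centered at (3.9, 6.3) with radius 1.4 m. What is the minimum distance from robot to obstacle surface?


center_dist = sqrt((2.0-3.9)^2 + (5.9-6.3)^2)
= sqrt(3.61 + 0.16)
= 1.9416
min_dist = center_dist - radius = 1.9416 - 1.4 = 0.5416 m


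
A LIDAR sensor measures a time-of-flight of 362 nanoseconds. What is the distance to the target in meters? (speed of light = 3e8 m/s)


tof = 362 ns = 3.62e-07 s
dist = c * tof / 2
= 3e8 * 3.62e-07 / 2
= 54.3 m


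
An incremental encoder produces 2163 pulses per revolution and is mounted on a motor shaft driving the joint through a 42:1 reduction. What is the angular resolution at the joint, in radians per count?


counts per rev = 2163
effective counts at joint = 2163 * 42 = 90846
resolution = 2*pi / 90846
= 6.9163e-05 rad/count


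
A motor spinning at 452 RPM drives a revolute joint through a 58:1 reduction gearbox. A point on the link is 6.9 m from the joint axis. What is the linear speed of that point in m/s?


omega_motor = 452 * 2*pi/60 = 47.3333 rad/s
omega_joint = omega_motor / 58 = 0.8161 rad/s
v = omega_joint * r = 0.8161 * 6.9
= 5.631 m/s


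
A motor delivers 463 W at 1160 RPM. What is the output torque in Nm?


omega = 1160 * 2*pi/60 = 121.4749 rad/s
tau = P / omega = 463 / 121.4749
= 3.8115 Nm


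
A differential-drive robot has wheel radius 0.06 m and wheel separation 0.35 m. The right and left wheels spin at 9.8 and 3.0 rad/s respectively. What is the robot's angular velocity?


vR = r*wR = 0.06*9.8 = 0.588 m/s
vL = r*wL = 0.06*3.0 = 0.18 m/s
v = (vR+vL)/2 = 0.384 m/s
omega = (vR-vL)/L = 1.1657 rad/s
angular velocity = 1.1657 rad/s


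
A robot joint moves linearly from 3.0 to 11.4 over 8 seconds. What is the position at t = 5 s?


s = t/T = 5/8 = 0.625
p(t) = p0 + (pf-p0)*s
= 3.0 + (11.4 - 3.0) * 0.625
= 8.25


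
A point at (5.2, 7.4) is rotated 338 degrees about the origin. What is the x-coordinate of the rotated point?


x' = x*cos(theta) - y*sin(theta)
cos(338 deg) = 0.9272, sin(338 deg) = -0.3746
x' = 5.2 * 0.9272 - 7.4 * -0.3746
= 4.8214 - -2.7721
= 7.5934


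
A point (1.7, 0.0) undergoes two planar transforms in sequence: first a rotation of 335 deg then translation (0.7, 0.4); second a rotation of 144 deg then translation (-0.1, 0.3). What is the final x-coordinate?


After transform 1:
x1 = cos(335)*1.7 - sin(335)*0.0 + 0.7 = 2.2407
y1 = sin(335)*1.7 + cos(335)*0.0 + 0.4 = -0.3185
After transform 2:
x2 = cos(144)*2.2407 - sin(144)*-0.3185 + -0.1
= -1.7256


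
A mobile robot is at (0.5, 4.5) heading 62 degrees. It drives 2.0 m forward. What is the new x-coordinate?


x_new = x0 + d*cos(theta)
= 0.5 + 2.0*cos(62)
= 0.5 + 0.9389
= 1.4389


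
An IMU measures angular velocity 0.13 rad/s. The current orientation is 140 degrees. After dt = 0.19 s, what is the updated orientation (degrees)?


delta_theta = w * dt = 0.13 * 0.19 = 0.0247 rad
= 1.4152 deg
theta_new = 140 + 1.4152 = 141.4152 deg


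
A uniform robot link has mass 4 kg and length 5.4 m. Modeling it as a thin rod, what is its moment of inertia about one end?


I = (1/3) * m * L^2
= (1/3) * 4 * 5.4^2
= 0.333333 * 4 * 29.16
= 38.88 kg*m^2


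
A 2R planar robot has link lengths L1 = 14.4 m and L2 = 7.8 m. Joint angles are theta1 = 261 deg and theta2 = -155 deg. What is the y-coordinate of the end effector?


Convert angles to radians: theta1 = 4.5553, theta2 = -2.7053
y = L1*sin(theta1) + L2*sin(theta1+theta2)
y = -14.2227 + 7.4978
y = -6.7249


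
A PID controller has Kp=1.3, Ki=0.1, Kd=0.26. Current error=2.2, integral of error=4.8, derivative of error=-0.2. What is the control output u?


u = Kp*e + Ki*int(e) + Kd*de/dt
= 1.3*2.2 + 0.1*4.8 + 0.26*(-0.2)
= 2.86 + 0.48 + -0.052
= 3.288


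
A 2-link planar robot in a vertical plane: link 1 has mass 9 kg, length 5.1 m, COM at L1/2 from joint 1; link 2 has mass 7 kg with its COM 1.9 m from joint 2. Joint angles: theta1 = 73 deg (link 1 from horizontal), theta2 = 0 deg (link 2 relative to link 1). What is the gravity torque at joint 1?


Horizontal distance from joint 1 to link-1 COM:
  x_c1 = (L1/2)*cos(t1) = 2.55 * 0.2924 = 0.7455 m
Horizontal distance from joint 1 to link-2 COM:
  x_c2 = L1*cos(t1) + Lc2*cos(t1+t2)
       = 5.1*0.2924 + 1.9*0.2924 = 2.0466 m
tau1 = m1*g*x_c1 + m2*g*x_c2
     = 9*9.81*0.7455 + 7*9.81*2.0466
     = 65.8244 + 140.5402
     = 206.3646 Nm


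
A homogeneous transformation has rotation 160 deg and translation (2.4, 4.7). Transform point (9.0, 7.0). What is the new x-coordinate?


x' = cos(theta)*px - sin(theta)*py + tx
= -0.9397*9.0 - 0.342*7.0 + 2.4
= -8.4514


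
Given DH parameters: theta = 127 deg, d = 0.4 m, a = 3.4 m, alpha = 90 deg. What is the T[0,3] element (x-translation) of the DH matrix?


T[0,3] = a * cos(theta)
= 3.4 * cos(127 deg)
= 3.4 * -0.6018
= -2.0462


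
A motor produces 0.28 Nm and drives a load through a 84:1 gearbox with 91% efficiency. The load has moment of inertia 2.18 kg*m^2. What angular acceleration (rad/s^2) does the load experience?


tau_out = tau_motor * N * eta
= 0.28 * 84 * 0.91 = 21.4032 Nm
alpha = tau_out / I = 21.4032 / 2.18
= 9.818 rad/s^2


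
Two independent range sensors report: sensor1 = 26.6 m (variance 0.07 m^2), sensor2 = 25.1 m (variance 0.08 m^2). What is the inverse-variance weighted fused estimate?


w1 = (1/var1) / (1/var1 + 1/var2)
   = 14.2857 / (14.2857 + 12.5) = 0.5333
w2 = 1 - w1 = 0.4667
fused = w1*s1 + w2*s2 = 14.1867 + 11.7133
= 25.9 m
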